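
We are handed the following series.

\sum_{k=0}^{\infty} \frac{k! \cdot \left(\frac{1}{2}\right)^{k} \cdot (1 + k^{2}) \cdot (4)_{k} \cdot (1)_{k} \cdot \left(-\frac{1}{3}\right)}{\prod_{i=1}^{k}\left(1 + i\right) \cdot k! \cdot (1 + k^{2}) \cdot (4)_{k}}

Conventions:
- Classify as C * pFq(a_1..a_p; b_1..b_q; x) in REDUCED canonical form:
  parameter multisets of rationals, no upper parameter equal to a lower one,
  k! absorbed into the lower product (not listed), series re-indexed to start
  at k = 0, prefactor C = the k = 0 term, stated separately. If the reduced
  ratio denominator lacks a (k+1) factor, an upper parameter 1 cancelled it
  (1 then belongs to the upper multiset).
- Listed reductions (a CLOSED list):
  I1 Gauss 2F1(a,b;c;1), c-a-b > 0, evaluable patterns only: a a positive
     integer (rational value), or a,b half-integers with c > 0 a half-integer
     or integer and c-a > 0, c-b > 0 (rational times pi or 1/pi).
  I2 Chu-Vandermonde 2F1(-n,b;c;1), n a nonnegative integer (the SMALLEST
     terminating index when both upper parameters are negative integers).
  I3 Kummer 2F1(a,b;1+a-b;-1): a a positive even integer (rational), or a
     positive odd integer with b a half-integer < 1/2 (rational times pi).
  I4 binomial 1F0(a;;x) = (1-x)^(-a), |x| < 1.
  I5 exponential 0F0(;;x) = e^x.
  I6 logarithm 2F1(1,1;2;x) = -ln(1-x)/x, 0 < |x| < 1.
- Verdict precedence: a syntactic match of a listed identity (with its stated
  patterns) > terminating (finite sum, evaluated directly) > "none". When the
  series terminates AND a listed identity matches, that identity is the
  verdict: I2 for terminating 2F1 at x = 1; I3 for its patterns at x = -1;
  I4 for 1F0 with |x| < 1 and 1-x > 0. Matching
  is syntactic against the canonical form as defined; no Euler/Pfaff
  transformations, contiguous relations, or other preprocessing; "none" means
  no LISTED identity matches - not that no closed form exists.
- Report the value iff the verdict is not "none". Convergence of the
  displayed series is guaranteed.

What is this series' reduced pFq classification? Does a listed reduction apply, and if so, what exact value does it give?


At argument \frac{1}{2}: a 2F1 with upper {1, 1}, lower {2}, scaled by C = -\frac{1}{3}. Verdict: the I6 logarithm reduction fires (the logarithm: parameters (1,1;2), x = \frac{1}{2}). Value: \frac{2}{3} \cdot \ln\left(\frac{1}{2}\right).

Key step: x = \frac{1}{2} and the factor k^2 + 1 cancels (top and bottom), leaving prefactor -1/3.
Consecutive-term ratio: r(k) = \frac{1}{2} * (k+1) (k+1) / [(k+2) (k+1)] ; factor over Q: parameters, x = \frac{1}{2}, and C = -\frac{1}{3}.


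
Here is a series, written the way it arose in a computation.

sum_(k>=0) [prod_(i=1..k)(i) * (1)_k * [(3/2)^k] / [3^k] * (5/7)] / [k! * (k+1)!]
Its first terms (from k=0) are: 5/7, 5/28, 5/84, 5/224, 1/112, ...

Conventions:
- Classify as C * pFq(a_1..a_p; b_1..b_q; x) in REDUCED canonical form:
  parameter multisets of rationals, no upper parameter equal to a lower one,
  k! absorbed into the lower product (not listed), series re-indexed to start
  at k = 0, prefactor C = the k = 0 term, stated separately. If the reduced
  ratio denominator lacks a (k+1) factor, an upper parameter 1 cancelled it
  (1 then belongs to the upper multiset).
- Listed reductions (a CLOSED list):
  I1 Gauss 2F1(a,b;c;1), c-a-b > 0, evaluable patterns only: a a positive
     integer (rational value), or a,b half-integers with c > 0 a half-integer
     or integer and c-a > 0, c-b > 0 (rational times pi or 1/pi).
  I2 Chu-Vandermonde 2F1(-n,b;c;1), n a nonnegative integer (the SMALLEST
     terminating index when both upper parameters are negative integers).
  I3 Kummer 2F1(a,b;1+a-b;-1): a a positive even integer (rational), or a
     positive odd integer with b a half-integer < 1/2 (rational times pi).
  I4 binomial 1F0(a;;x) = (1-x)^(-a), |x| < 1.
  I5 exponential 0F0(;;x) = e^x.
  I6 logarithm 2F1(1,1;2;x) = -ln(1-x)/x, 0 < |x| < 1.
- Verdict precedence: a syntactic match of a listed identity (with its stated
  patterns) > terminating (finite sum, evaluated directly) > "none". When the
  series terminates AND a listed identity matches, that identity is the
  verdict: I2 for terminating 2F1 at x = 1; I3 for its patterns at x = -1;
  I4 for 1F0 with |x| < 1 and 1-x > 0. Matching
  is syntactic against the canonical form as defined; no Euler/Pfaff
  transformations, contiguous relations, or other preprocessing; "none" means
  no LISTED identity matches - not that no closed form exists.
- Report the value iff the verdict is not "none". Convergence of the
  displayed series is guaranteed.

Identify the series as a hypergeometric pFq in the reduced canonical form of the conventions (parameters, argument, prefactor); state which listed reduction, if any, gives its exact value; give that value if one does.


The tell: x = (1/2) and the denominator's factorial ratio (C = 5/7, x = 1/2) is a lower Pochhammer.
Step ratio: r(k) = (1/2) * (k+1) (k+1) / [(k+2) (k+1)] ; factor over Q: parameters, x = (1/2), and C = 5/7.

Reduced: x = 1/2, 2F1, upper = {1, 1}, lower = {2}, C = 5/7. Verdict at x = 1/2: logarithm (I6) matches (the logarithm: parameters (1,1;2), x = 1/2). Hence: (-10/7) * ln(1/2).


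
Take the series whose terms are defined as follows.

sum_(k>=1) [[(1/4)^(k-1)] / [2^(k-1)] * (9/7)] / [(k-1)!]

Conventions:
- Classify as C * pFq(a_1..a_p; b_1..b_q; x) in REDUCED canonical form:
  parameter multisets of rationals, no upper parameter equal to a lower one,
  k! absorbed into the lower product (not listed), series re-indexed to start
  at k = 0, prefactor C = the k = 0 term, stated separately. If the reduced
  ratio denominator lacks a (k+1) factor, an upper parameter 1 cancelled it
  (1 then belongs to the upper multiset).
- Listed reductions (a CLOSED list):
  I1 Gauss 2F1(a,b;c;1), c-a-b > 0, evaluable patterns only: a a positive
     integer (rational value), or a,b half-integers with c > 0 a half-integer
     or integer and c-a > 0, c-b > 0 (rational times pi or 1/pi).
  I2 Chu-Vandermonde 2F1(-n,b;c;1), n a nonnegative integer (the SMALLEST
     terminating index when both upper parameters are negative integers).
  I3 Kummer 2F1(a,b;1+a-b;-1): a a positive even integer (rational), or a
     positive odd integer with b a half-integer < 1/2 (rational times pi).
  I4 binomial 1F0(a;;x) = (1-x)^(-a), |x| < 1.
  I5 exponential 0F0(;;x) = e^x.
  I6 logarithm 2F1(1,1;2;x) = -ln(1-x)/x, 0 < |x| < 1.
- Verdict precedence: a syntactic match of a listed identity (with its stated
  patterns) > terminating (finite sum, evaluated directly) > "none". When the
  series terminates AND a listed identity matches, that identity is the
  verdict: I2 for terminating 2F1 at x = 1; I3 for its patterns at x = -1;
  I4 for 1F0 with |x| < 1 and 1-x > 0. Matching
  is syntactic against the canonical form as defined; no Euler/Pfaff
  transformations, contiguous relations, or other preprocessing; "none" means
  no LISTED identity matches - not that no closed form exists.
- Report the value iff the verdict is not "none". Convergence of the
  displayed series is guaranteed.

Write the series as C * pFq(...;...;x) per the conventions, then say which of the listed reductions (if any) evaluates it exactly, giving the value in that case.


Key observation: from the first term 9/7: the two k-th powers (prefactor 9/7) combine into one argument.
Consecutive-term ratio: r(k) = (1/8) * 1 / [(k+1)] - rational in k, leading ratio (1/8); with t_0 = 9/7, classification follows.

This is 9/7 * 0F0(-; -; 1/8) in reduced canonical form. Verdict: this is exponential (I5) (the 0F0 exponential series at x = 1/8). Its exact value is (9/7) * e^(1/8).


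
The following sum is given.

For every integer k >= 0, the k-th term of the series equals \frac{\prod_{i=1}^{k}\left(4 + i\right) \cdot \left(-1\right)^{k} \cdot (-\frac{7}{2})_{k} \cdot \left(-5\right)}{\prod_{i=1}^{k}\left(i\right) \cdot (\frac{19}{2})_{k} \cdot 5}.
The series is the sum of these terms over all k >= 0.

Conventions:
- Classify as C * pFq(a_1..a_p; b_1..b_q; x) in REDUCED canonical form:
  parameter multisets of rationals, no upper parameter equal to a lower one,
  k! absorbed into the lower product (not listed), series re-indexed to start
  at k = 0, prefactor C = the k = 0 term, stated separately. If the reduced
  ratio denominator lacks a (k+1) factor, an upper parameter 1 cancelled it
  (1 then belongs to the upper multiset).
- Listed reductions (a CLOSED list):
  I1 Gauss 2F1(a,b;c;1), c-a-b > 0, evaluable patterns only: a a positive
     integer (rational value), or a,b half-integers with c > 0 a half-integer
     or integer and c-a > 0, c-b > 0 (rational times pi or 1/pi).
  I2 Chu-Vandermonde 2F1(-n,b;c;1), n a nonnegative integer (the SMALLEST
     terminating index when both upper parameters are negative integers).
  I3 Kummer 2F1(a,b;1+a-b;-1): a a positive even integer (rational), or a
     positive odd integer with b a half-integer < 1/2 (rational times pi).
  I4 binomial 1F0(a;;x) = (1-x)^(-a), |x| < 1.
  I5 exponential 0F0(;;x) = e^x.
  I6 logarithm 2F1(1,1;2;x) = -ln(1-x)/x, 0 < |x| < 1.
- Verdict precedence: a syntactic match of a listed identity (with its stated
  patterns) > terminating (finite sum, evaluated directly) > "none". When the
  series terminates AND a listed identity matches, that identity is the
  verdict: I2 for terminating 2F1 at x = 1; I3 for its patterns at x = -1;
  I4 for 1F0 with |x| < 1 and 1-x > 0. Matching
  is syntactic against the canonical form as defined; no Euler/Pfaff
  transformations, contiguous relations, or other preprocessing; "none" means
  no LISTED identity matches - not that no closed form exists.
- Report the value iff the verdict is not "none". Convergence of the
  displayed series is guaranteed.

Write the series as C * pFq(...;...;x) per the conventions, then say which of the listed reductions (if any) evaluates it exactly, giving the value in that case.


Prefactor -1, argument -1: 2F1 with upper {-\frac{7}{2}, 5} over lower {\frac{19}{2}}. Verdict: Kummer's theorem (I3) fires (x = -1; c = \frac{19}{2} equals 1+a-b for upper {-\frac{7}{2}, 5}: listed pattern). Hence: \left(-\frac{765765}{524288}\right) \cdot \pi.

The tell: from the first term -1: the running product (C = -1) telescopes to a rising factorial.
Ratio: r(k) = -1 * (k-\frac{7}{2}) (k+5) / [(k+\frac{19}{2}) (k+1)] - rational in k. x = -1; t_0 = -1; negate the roots.


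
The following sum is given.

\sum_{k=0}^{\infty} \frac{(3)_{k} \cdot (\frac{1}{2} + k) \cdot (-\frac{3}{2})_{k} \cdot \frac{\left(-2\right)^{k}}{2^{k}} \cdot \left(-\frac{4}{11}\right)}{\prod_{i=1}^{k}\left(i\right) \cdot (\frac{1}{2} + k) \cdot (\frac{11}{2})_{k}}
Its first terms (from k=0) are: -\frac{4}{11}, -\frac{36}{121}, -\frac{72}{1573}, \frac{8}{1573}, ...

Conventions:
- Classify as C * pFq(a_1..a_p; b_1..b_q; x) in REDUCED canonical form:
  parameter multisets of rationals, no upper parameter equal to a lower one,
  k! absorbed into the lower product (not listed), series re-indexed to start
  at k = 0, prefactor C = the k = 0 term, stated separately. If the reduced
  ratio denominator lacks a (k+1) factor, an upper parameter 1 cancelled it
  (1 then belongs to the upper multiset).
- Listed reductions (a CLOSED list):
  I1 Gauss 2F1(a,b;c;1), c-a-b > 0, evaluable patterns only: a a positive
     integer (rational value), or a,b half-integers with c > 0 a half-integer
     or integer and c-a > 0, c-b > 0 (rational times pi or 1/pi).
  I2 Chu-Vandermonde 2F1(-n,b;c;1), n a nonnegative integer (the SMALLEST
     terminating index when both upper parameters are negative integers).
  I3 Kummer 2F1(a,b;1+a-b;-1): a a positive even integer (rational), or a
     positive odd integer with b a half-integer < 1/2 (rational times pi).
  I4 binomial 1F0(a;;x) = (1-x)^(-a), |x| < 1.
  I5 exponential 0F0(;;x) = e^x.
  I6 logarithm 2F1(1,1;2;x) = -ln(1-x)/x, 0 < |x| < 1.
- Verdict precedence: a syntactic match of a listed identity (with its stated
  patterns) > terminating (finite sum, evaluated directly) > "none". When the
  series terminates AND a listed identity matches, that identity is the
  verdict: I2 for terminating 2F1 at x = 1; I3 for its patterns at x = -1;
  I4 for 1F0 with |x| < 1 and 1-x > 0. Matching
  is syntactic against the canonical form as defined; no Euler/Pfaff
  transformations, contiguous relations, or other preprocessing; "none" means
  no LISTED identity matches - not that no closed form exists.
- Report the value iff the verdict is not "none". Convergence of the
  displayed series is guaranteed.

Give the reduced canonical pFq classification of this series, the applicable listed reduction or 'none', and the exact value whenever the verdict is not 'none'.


Canonical form: C = -\frac{4}{11} times 2F1 with upper {-\frac{3}{2}, 3}, lower {\frac{11}{2}}, x = -1. Verdict: Kummer's theorem (I3) matches (x = -1; c = \frac{11}{2} equals 1+a-b for upper {-\frac{3}{2}, 3}: listed pattern). Its exact value is \left(-\frac{315}{1408}\right) \cdot \pi.

Structural cue: x = -1 and the two k-th powers (prefactor -4/11) combine into one argument.
Consecutive-term ratio: r(k) = -1 * (k-\frac{3}{2}) (k+3) / [(k+\frac{11}{2}) (k+1)] - rational in k. x = -1; t_0 = -\frac{4}{11}; negate the roots.


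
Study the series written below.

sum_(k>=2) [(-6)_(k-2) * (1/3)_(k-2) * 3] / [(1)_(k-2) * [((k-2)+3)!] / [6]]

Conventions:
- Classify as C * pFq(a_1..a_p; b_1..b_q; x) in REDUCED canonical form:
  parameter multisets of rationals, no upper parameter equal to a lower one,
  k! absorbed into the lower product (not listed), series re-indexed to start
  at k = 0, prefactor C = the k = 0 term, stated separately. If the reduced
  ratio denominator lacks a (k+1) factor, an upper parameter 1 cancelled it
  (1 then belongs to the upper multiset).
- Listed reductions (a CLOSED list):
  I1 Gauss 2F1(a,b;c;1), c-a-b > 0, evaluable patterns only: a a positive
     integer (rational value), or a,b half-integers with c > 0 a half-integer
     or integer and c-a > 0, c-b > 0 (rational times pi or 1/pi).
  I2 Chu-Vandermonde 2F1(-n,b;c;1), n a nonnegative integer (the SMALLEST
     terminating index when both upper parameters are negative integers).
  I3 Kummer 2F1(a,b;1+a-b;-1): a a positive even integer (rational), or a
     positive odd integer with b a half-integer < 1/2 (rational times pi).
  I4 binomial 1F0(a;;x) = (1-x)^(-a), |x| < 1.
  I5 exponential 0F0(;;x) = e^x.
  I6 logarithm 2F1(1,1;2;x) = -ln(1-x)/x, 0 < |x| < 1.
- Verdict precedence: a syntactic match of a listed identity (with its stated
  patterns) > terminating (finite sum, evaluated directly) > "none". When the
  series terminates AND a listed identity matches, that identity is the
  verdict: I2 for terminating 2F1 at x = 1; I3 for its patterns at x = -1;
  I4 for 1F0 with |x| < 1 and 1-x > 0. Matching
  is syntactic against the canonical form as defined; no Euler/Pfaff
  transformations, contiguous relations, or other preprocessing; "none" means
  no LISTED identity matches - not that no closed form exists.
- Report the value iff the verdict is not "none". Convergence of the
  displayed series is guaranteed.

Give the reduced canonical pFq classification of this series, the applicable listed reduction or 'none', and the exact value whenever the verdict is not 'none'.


Classification (C = 3): 2F1 with upper {-6, 1/3}, lower {4}, argument x = 1. Verdict: Vandermonde's identity (I2) applies (terminating 2F1 at x = 1 with n = 6, b = 1/3, c = 4). Exact value: 55913/26244.

Structural cue: x = 1 and (1)_k (C = 3, x = 1) is k! itself.
Term ratio: r(k) = 1 * (k-6) (k+1/3) / [(k+4) (k+1)] - rational in k, leading ratio 1; with t_0 = 3, classification follows.


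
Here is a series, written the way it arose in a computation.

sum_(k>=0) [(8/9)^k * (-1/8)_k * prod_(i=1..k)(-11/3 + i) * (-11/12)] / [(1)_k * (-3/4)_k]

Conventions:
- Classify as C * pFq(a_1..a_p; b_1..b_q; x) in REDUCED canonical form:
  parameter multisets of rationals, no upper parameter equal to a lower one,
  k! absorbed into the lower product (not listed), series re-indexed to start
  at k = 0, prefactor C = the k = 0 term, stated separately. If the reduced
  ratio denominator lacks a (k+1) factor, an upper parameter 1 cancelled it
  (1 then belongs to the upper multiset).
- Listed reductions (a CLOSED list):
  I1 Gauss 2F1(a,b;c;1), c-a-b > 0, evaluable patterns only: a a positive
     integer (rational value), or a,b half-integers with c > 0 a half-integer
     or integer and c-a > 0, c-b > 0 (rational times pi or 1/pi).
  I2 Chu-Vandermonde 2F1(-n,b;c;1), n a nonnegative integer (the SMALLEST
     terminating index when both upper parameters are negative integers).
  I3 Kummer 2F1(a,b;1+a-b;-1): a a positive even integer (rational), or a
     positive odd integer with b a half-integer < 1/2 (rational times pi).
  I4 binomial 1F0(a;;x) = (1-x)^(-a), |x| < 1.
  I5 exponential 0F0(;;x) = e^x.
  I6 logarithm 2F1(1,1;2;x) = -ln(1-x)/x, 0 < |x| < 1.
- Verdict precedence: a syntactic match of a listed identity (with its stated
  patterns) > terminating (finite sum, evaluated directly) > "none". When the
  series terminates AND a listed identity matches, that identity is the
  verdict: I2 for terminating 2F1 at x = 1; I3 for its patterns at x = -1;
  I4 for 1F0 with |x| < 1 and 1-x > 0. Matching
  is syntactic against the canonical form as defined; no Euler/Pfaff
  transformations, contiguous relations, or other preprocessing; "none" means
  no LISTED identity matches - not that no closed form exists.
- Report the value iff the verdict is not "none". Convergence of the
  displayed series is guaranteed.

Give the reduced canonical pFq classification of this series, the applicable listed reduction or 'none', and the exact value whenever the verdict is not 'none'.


At argument 8/9: a 2F1 with upper {-8/3, -1/8}, lower {-3/4}, scaled by C = -11/12. Verdict: none here - no I1-I6 shape fits x = 8/9 with lower {-3/4}.

Key step: x = (8/9) and (1)_k (C = -11/12) is k! itself.
Ratio: r(k) = (8/9) * (k-8/3) (k-1/8) / [(k-3/4) (k+1)] - rational in k, leading ratio (8/9); with t_0 = -11/12, classification follows.


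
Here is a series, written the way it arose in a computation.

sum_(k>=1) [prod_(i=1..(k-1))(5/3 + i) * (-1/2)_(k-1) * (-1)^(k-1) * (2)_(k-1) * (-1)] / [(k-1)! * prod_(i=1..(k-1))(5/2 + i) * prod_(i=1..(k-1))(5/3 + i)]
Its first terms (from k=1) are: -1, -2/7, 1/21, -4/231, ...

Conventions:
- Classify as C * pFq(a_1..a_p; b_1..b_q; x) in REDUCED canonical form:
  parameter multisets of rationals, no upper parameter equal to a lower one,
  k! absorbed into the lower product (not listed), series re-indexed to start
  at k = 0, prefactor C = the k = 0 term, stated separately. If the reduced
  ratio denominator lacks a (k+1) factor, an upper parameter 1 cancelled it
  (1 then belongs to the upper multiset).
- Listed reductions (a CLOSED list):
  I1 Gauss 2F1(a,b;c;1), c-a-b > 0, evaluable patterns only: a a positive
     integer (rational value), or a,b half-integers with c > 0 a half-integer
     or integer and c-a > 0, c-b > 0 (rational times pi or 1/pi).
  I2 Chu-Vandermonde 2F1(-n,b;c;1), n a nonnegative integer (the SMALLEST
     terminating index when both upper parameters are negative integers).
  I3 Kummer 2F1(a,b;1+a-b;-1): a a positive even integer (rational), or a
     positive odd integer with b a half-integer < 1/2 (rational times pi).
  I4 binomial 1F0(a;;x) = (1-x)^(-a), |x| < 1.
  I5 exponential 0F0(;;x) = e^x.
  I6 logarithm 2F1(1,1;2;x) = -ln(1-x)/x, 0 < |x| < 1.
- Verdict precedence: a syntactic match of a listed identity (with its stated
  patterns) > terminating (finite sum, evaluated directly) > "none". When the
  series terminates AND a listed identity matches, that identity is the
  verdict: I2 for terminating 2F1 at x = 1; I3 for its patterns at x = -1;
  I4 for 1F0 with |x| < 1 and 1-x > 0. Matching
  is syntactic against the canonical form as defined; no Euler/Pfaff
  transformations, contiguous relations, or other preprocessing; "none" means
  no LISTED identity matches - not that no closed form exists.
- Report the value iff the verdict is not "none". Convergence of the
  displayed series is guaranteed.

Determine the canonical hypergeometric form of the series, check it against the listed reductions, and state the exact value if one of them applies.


Canonical form: C = -1 times 2F1 with upper {-1/2, 2}, lower {7/2}, x = -1. Verdict: Kummer (I3) applies (x = -1; c = 7/2 equals 1+a-b for upper {-1/2, 2}: listed pattern). Exact value: -5/4.

The tell: x = (-1) and the parameter 8/3 appears in both the upper and lower lists and cancels.
Consecutive-term ratio: r(k) = (-1) * (k-1/2) (k+2) / [(k+7/2) (k+1)] ; factor over Q: parameters, x = (-1), and C = -1.


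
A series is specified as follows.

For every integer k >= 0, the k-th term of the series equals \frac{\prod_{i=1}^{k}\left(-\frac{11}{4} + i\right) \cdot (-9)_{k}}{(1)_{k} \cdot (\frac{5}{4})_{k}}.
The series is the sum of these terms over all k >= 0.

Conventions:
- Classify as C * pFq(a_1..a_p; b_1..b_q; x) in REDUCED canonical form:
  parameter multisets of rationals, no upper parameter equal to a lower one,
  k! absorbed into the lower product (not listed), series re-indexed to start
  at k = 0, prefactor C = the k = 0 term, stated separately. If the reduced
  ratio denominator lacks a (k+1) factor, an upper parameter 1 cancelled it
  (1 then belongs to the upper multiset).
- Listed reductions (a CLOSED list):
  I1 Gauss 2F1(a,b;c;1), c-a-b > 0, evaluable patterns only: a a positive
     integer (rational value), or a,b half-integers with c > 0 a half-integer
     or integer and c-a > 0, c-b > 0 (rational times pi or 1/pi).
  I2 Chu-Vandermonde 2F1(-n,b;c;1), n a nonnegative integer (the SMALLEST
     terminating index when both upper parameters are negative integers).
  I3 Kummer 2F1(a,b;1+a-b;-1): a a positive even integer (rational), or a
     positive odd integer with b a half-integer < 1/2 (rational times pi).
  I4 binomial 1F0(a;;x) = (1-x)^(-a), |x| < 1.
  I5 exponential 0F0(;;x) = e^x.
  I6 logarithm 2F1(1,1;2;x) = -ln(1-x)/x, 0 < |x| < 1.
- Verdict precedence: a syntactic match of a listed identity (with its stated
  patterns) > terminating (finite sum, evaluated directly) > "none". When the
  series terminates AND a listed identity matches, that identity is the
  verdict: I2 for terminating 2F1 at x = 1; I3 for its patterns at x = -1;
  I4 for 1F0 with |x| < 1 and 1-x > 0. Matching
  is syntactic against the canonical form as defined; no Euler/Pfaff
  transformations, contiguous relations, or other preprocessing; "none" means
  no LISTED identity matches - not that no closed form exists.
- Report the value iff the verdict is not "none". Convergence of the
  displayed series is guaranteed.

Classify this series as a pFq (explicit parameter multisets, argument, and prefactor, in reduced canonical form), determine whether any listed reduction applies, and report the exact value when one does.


Prefactor 1, argument 1: 2F1 with upper {-9, -\frac{7}{4}} over lower {\frac{5}{4}}. Verdict at x = 1: Vandermonde's identity (I2) matches (terminating 2F1 at x = 1 with n = 9, b = -7/4, c = \frac{5}{4}). Its exact value is \frac{33554432}{1185665}.

Key observation: t_0 being 1, (1)_k (C = 1, x = 1) is k! itself.
Term ratio: r(k) = 1 * (k-9) (k-\frac{7}{4}) / [(k+\frac{5}{4}) (k+1)] - poly over poly, x = 1 from leading terms; C = 1 at k = 0.


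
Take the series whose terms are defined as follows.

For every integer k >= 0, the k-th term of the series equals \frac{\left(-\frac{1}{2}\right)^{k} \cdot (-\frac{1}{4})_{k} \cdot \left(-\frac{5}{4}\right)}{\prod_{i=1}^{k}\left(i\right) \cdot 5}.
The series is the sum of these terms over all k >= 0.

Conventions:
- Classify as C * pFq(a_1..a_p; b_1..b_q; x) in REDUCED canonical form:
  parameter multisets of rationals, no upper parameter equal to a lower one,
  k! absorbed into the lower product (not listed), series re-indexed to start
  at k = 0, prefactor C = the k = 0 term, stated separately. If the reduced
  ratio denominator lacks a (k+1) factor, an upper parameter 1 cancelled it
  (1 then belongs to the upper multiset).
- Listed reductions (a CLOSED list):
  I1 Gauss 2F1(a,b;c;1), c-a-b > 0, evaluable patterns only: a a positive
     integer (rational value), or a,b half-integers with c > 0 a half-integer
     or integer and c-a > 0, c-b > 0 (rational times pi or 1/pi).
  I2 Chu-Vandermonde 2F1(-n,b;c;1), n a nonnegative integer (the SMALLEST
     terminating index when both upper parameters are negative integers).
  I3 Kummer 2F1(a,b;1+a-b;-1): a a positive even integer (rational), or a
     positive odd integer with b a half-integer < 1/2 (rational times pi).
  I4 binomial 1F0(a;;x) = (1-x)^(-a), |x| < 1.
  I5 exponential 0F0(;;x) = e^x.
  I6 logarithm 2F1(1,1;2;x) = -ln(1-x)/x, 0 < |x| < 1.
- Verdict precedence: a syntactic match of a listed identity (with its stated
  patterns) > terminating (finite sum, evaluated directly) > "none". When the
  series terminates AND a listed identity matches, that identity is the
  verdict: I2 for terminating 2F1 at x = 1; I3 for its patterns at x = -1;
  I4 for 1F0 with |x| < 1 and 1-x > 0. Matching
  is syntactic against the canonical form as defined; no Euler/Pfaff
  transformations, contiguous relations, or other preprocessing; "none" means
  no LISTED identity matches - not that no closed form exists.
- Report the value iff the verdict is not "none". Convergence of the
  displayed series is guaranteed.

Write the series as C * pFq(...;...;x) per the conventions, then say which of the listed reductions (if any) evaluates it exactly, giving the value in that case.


This is -\frac{1}{4} * 1F0(-\frac{1}{4}; -; -\frac{1}{2}) in reduced canonical form. Verdict (x = -\frac{1}{2}): the binomial series (I4) applies (the 1F0 binomial series: exponent 1/4, x = -\frac{1}{2}). Its exact value is \left(-\frac{1}{4}\right) \cdot \left(\frac{3}{2}\right)^{\frac{1}{4}}.

First insight: t_0 = -\frac{1}{4} here, and the product of the first k integers (prefactor -1/4) is k!.
Consecutive-term ratio: r(k) = -\frac{1}{2} * (k-\frac{1}{4}) / [(k+1)] - rational in k. x = -\frac{1}{2}; t_0 = -\frac{1}{4}; negate the roots.


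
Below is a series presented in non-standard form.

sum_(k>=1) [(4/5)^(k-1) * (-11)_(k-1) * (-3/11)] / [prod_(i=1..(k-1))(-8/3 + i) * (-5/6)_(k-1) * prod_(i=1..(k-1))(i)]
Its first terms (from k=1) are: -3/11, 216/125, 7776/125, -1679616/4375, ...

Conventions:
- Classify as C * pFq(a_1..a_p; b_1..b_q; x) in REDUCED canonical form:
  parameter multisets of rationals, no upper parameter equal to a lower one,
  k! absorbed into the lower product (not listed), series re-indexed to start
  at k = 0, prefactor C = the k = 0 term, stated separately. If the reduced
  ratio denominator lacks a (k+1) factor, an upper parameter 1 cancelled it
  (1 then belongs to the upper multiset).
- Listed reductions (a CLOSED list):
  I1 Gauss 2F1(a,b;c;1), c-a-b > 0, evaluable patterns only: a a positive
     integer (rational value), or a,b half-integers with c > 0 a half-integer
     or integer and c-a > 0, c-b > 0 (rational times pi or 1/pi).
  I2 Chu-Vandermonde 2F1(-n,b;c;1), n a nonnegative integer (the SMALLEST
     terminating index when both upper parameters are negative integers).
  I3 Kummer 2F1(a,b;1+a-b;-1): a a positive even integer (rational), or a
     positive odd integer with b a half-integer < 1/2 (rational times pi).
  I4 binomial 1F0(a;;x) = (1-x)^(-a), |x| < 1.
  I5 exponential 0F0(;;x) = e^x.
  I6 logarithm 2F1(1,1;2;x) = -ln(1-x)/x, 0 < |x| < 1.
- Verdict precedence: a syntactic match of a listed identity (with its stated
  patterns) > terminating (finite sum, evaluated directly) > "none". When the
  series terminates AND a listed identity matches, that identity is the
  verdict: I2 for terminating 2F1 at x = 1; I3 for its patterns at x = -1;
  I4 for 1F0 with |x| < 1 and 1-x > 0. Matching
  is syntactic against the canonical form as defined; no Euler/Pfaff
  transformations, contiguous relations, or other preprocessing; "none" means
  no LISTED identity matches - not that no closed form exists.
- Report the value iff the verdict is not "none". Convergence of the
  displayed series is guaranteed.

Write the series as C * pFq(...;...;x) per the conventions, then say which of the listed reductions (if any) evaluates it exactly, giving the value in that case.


With C = -3/11: the canonical form is 1F2(-11; -5/3, -5/6; 4/5). Verdict: terminating - the sum ends at index 11 because -11 is a negative integer; exact evaluation follows. Its exact value is -1332540811350635855726377366053/9653226066939563751220703125.

First insight: with t_0 = -3/11, the product of the first k integers (C = -3/11) is k!.
Ratio: r(k) = (4/5) * (k-11) / [(k-5/3) (k-5/6) (k+1)] - rational in k. x = (4/5); t_0 = -3/11; negate the roots.


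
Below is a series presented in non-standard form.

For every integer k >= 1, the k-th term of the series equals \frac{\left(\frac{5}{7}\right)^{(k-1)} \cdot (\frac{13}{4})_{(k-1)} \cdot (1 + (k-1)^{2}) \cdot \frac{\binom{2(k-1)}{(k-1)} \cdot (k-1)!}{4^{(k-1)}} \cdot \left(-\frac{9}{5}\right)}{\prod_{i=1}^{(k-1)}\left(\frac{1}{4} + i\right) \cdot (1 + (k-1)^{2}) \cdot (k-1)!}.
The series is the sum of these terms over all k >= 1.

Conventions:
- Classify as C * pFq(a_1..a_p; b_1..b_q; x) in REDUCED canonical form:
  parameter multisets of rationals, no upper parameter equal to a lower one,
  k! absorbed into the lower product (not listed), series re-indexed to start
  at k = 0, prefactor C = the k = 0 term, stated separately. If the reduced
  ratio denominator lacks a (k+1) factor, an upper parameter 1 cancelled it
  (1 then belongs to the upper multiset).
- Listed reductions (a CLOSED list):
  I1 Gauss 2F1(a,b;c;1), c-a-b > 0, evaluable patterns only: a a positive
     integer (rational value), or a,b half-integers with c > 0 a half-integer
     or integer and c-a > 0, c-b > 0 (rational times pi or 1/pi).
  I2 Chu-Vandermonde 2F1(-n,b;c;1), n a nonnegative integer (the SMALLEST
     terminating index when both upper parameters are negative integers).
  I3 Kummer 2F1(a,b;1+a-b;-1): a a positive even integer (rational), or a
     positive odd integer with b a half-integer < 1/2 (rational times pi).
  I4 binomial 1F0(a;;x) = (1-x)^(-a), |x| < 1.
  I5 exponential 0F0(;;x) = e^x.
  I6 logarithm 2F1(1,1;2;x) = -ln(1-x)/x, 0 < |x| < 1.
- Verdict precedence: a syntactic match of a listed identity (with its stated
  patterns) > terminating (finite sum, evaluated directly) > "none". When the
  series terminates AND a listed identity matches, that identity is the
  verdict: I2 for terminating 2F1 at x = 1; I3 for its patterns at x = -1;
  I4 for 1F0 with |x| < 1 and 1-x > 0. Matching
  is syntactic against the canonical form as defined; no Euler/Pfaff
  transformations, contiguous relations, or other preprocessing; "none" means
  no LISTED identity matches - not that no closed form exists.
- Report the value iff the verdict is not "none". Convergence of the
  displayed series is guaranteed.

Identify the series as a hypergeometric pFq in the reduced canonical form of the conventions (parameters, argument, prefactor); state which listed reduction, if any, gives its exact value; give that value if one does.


Canonical form: C = -\frac{9}{5} times 2F1 with upper {\frac{1}{2}, \frac{13}{4}}, lower {\frac{5}{4}}, x = \frac{5}{7}. Verdict: no listed reduction: x = \frac{5}{7} and upper {\frac{1}{2}, \frac{13}{4}} fail every I1-I6 pattern.

First insight: x = \frac{5}{7} and C(2k,k) (prefactor -9/5) equals 4^k (1/2)_k / k!.
Term ratio: r(k) = \frac{5}{7} * (k+\frac{1}{2}) (k+\frac{13}{4}) / [(k+\frac{5}{4}) (k+1)] - rational in k, leading ratio \frac{5}{7}; with t_0 = -\frac{9}{5}, classification follows.


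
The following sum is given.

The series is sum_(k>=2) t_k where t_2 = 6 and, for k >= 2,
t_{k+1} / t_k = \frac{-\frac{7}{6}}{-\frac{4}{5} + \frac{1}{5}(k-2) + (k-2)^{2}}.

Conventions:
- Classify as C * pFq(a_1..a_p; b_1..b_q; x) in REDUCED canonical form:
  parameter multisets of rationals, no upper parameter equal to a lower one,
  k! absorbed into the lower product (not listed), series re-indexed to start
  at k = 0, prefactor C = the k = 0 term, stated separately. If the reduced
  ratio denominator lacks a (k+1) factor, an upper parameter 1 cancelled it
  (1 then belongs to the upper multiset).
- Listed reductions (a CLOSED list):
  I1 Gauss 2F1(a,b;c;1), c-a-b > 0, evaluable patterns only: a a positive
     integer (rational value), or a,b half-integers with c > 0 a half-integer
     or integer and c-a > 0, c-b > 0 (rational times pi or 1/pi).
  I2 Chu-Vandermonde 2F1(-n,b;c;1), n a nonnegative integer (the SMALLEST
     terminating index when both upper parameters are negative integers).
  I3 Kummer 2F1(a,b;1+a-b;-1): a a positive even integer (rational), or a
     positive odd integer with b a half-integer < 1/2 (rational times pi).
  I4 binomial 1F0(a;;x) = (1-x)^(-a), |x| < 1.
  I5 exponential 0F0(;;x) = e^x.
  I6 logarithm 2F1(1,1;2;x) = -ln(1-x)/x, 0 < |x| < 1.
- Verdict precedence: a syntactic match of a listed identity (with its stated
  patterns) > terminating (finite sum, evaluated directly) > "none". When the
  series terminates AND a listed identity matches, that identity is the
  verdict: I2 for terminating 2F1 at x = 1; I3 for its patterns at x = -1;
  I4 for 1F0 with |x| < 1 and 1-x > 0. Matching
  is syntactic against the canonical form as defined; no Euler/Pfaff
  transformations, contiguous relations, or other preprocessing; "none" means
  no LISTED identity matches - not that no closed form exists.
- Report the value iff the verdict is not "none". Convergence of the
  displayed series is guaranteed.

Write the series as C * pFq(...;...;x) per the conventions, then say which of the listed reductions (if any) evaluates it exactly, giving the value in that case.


Classification (C = 6): 0F1 with upper {-}, lower {-\frac{4}{5}}, argument x = -\frac{7}{6}. Verdict: none (x = -\frac{7}{6}): each listed identity misses the multisets {-} ; {-\frac{4}{5}}.

Key observation: x = -\frac{7}{6} and roots of the ratio polynomials (C = 6) are the negated parameters.
Step ratio: r(k) = -\frac{7}{6} * 1 / [(k-\frac{4}{5}) (k+1)] - poly over poly, x = -\frac{7}{6} from leading terms; C = 6 at k = 0.


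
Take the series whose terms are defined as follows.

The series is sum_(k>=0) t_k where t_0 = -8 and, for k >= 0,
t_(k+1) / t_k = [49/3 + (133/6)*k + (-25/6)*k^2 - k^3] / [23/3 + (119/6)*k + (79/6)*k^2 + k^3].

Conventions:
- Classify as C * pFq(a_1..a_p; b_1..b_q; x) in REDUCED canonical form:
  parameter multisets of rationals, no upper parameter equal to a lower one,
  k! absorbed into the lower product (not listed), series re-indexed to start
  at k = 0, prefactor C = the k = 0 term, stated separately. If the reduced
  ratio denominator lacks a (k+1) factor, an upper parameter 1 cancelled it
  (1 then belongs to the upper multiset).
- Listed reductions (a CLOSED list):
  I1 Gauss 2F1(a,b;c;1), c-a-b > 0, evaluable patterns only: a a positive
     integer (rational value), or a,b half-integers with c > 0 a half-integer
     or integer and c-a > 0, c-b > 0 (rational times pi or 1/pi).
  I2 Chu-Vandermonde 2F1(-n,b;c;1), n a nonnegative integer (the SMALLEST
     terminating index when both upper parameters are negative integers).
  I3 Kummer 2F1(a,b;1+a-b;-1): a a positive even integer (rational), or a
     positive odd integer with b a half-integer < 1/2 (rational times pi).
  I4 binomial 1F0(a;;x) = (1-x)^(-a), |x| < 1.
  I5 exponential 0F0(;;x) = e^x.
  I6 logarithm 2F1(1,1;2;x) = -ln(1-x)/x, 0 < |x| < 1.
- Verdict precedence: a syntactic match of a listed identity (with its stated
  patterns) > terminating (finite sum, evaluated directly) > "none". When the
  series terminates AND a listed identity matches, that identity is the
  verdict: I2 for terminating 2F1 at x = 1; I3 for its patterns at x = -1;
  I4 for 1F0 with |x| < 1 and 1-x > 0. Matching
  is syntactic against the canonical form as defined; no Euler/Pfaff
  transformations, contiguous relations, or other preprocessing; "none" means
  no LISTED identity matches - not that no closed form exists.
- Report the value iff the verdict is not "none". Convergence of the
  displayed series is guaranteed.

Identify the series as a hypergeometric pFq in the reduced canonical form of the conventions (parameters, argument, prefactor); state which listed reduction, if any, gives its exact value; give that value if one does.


The tell: from the first term -8: the expanded ratio factors over Q; prefactor -8, roots give parameters.
Consecutive-term ratio: r(k) = (-1) * (k-7/2) (k+7) / [(k+23/2) (k+1)] - rational; roots negated = parameters, x = (-1), C = -8.

x = -1 here; the reduced form reads 2F1, upper {-7/2, 7}, lower {23/2}, C = -8. Verdict: the Kummer evaluation I3 matches (x = -1; c = 23/2 equals 1+a-b for upper {-7/2, 7}: listed pattern). Hence: (-14549535/1048576) * pi.


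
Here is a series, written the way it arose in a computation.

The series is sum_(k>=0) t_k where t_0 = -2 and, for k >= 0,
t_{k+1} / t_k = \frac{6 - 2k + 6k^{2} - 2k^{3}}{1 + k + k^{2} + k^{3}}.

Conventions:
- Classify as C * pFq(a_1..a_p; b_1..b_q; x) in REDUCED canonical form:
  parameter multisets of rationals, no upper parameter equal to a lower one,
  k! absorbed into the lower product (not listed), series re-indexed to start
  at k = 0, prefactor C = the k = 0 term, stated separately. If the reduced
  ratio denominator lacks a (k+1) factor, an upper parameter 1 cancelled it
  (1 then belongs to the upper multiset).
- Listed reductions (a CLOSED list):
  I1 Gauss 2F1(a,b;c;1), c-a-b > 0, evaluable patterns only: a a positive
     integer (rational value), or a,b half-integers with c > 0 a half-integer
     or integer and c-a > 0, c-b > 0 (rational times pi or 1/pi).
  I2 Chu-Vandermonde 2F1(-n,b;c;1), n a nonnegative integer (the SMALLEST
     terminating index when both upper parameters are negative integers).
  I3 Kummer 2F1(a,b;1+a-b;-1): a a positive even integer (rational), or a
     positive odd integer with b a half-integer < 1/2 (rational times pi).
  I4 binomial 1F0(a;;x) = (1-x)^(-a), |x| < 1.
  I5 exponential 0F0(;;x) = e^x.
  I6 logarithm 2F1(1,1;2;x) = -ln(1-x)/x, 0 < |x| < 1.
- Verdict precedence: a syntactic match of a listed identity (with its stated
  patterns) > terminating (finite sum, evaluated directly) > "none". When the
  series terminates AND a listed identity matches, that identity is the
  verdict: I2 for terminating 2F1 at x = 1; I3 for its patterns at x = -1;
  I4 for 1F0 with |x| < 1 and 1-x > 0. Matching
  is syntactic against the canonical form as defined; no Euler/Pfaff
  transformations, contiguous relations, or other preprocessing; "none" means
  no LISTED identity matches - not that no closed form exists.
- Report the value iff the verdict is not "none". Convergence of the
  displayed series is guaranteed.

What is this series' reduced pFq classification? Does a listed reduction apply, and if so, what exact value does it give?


With C = -2: the canonical form is 1F0(-3; -; -2). Verdict: terminating - no listed pattern fits, but -3 in the upper list cuts the series at k = 3; direct evaluation. Hence: -54.

Key step: t_0 = -2 here, and factor the ratio over Q (C = -2): negated roots = parameters.
Step ratio: r(k) = -2 * (k-3) / [(k+1)] - rational; roots negated = parameters, x = -2, C = -2.


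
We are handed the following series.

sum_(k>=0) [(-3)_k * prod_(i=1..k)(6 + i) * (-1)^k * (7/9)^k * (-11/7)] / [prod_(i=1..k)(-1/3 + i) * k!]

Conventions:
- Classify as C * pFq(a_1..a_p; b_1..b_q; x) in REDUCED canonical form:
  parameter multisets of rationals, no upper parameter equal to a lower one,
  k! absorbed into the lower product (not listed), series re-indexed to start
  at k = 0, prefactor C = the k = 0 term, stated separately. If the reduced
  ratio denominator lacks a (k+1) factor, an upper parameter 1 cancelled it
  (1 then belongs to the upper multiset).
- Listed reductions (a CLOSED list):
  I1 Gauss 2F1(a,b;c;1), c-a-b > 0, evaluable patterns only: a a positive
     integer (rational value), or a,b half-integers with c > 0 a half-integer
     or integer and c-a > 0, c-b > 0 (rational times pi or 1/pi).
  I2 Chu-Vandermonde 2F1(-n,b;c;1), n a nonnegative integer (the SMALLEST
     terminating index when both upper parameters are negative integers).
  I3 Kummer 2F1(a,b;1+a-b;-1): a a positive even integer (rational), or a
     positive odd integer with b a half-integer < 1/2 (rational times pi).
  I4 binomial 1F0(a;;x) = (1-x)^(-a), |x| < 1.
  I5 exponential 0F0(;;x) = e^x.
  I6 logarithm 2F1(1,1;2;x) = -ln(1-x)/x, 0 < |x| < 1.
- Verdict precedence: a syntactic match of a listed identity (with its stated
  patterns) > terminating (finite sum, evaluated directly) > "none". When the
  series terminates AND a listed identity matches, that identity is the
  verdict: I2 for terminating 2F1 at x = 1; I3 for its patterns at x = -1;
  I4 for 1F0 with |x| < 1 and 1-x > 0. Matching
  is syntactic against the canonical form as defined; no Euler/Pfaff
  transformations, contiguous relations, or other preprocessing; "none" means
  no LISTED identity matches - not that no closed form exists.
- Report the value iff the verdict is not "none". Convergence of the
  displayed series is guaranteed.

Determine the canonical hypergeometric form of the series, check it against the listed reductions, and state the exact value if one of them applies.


Structural cue: with t_0 = -11/7, the (-1)^k factor (C = -11/7) folds into the argument's sign.
Adjacent-term ratio: r(k) = (-7/9) * (k-3) (k+7) / [(k+2/3) (k+1)] - rational in k. x = (-7/9); t_0 = -11/7; negate the roots.

x = -7/9 here; the reduced form reads 2F1, upper {-3, 7}, lower {2/3}, C = -11/7. Verdict: terminating - upper parameter -3 makes this a finite sum (last index 3), evaluated exactly. Sum: -2167/7.
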